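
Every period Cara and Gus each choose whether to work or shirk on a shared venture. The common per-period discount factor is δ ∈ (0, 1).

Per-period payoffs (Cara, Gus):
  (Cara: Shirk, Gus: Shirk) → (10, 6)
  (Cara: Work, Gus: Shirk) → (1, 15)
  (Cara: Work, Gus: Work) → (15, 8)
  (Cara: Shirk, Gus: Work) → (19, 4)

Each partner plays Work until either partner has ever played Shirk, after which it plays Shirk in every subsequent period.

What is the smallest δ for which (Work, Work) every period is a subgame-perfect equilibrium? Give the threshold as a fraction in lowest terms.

For Cara: deviation gain 19−15 = 4, per-period punishment loss 15−10 = 5. IC gives δ ≥ 4/9.
For Gus: gain 7, loss 2 per period, so δ ≥ 7/9.
The tighter constraint is Gus's, so cooperation needs δ ≥ 7/9.

7/9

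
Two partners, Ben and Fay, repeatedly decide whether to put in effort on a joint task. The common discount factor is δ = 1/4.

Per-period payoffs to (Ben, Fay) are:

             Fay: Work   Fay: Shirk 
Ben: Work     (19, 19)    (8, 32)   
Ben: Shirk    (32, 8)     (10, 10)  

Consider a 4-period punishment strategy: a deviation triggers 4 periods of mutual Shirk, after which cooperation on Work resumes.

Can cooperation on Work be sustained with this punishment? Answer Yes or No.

No

Comparing payoff streams over the 5 periods until play realigns: cooperate → 19(1+δ+…+δ^4); deviate → 32 + 10(δ+…+δ^4).
Cooperation is sustained iff (19−10)(δ+…+δ^4) ≥ 32−19.
δ+…+δ^4 = 1/4·(1−(1/4)^4)/(1−1/4) = 0.3320, and (32−19)/(19−10) = 1.4444.
0.3320 < 1.4444, so cooperation is not sustainable.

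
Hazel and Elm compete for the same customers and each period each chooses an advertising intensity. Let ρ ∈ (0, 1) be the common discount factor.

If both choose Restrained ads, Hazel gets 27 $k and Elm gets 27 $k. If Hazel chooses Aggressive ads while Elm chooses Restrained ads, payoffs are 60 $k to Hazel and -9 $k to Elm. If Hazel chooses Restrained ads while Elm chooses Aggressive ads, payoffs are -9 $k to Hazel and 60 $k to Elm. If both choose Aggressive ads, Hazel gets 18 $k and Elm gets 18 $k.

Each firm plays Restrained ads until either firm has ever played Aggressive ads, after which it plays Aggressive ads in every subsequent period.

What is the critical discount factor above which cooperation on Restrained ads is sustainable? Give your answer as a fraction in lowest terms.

One-period gain from deviating is 60 − 27 = 33. The loss is 27 − 18 = 9 in every subsequent period, with present value 9·ρ/(1−ρ).
Deviation is unprofitable when 9·ρ/(1−ρ) ≥ 33, i.e. ρ/(1−ρ) ≥ 11/3.
Equivalently ρ ≥ 33/(33+9) = 11/14.

11/14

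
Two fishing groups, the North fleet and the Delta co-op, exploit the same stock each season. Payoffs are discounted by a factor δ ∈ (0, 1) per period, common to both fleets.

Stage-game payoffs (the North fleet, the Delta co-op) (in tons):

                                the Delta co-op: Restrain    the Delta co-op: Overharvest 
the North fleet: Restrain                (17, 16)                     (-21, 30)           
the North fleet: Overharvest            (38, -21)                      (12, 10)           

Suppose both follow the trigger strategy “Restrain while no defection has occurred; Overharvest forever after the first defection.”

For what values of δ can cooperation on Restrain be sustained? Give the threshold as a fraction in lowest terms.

21/26

the North fleet's threshold: (38−17)/(38−12) = 21/26.
the Delta co-op's threshold: (30−16)/(30−10) = 7/10.
21/26 > 7/10, so the North fleet binds and δ* = 21/26.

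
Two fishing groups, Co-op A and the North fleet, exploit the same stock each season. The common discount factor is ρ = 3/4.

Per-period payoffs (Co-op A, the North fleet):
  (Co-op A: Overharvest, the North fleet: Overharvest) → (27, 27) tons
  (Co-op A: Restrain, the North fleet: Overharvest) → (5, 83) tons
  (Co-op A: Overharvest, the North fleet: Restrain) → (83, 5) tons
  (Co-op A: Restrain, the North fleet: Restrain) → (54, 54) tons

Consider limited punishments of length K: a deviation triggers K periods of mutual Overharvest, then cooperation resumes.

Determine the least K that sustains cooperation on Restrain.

Need Σ_{k=1}^{K} ρ^k ≥ (83−54)/(54−27) = 1.0741 at ρ = 3/4.
At K = 1 the sum is 0.7500 < 1.0741; at K = 2 it is 1.3125 ≥ 1.0741.
So the minimum punishment length is K = 2.

2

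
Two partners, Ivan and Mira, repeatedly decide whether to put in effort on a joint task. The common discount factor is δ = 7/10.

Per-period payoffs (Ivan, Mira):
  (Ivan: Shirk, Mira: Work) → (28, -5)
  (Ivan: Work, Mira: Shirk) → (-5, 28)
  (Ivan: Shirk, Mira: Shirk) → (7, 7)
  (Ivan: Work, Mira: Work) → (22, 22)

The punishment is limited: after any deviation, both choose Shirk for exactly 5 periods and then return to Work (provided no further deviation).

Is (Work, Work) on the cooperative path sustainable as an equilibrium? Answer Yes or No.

IC: δ+…+δ^5 ≥ (28−22)/(22−7) = 2/5.
At δ = 7/10: partial sum = 1.9412 ≥ 0.4000. Cooperation sustainable.

Yes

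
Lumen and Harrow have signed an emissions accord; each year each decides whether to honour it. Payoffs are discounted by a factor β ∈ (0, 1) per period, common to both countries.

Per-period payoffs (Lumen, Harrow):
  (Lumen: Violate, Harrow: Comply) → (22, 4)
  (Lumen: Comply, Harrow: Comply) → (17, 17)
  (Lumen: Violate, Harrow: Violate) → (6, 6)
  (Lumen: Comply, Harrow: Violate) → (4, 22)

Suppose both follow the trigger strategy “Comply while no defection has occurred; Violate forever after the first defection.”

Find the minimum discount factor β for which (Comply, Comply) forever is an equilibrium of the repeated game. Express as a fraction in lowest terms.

Under grim trigger the critical discount factor is (T−C)/(T−P) with T = 22, C = 17, P = 6.
β* = (22−17)/(22−6) = 5/16.

5/16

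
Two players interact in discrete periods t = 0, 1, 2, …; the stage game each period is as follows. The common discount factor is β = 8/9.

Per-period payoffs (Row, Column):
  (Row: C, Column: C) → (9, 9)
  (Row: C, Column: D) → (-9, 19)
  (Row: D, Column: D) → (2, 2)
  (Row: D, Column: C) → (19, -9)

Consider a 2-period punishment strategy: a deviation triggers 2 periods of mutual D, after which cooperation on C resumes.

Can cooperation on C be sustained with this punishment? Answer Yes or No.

A one-shot deviation gives 19 now, then 2 for 2 periods, then back to 9.
Gain from deviating: (19−9) today; loss: (9−2) in each of the next 2 periods.
No-deviation condition: (9−2)(β+…+β^2) ≥ 19−9, i.e. β+…+β^2 ≥ 10/7.
At β = 8/9: β+…+β^2 = 1.6790 ≥ 1.4286.
So cooperation is sustainable.

Yes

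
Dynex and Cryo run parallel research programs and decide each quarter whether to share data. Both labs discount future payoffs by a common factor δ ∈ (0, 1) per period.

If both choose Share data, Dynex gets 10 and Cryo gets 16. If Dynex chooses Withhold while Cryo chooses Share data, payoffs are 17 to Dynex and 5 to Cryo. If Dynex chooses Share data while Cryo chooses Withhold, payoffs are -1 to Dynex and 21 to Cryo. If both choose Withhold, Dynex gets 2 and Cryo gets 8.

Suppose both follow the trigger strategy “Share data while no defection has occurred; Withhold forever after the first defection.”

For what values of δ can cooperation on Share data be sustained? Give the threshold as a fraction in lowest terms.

Dynex's threshold: (17−10)/(17−2) = 7/15.
Cryo's threshold: (21−16)/(21−8) = 5/13.
7/15 > 5/13, so Dynex binds and δ* = 7/15.

7/15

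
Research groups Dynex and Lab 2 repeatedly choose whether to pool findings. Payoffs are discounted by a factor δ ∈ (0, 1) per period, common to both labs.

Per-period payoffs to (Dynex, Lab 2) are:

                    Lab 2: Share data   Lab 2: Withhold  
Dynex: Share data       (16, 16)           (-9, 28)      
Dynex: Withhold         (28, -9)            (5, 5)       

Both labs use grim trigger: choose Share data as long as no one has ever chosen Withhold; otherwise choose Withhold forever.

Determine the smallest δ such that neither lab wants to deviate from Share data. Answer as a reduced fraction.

12/23

Under grim trigger the critical discount factor is (T−C)/(T−P) with T = 28, C = 16, P = 5.
δ* = (28−16)/(28−5) = 12/23.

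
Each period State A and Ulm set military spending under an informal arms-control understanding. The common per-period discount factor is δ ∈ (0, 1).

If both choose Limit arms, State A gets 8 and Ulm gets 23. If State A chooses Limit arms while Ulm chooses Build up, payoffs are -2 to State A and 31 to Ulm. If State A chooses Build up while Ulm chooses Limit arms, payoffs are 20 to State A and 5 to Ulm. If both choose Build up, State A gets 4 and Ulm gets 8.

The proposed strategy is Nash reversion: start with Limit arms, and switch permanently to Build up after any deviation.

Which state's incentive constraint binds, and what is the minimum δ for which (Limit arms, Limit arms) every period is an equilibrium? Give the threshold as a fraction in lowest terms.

For State A: deviation gain 20−8 = 12, per-period punishment loss 8−4 = 4. IC gives δ ≥ 12/16 = 3/4.
For Ulm: gain 8, loss 15 per period, so δ ≥ 8/23.
The tighter constraint is State A's, so cooperation needs δ ≥ 3/4.

State A; δ ≥ 3/4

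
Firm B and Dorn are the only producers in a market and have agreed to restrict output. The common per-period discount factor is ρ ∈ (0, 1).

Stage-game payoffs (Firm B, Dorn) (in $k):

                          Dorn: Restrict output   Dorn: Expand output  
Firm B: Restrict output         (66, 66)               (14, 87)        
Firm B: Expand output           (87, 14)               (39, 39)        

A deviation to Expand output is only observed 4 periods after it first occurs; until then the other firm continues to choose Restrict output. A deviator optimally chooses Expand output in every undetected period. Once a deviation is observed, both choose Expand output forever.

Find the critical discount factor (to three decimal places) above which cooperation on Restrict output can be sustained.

0.813

Deviating for the 4 undetected periods gains 87−66 = 21 per period over cooperation, then loses 66−39 = 27 per period forever once punishment starts.
Gain: 21(1 + ρ + … + ρ^3); loss: 27·ρ^4/(1−ρ).
No profitable deviation ⇔ 21(1−ρ^4) ≤ 27·ρ^4, i.e. ρ^4 ≥ 21/(21+27) = 7/16.
Hence ρ ≥ (7/16)^(1/4) ≈ 0.813.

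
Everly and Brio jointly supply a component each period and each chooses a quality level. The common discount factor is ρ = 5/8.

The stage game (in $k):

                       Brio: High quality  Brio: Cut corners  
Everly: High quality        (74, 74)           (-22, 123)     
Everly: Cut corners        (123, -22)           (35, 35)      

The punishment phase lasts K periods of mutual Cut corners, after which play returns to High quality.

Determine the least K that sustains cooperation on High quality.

3

IC: ρ(1−ρ^K)/(1−ρ) ≥ (123−74)/(74−35) = 49/39.
With ρ = 5/8: need 1 − ρ^K ≥ 49/39·(1−5/8)/(5/8), i.e. ρ^K ≤ 0.2462.
Since (5/8)^2 = 0.3906 and (5/8)^3 = 0.2441, the smallest such K is 3.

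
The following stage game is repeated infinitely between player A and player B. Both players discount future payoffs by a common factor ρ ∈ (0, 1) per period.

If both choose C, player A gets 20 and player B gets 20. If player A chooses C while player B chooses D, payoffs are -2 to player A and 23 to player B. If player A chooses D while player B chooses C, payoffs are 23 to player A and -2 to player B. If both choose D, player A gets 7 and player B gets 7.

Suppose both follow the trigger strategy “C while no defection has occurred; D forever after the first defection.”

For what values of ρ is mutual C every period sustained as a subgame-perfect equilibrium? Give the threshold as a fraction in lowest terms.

3/16

One-period gain from deviating is 23 − 20 = 3. The loss is 20 − 7 = 13 in every subsequent period, with present value 13·ρ/(1−ρ).
Deviation is unprofitable when 13·ρ/(1−ρ) ≥ 3, i.e. ρ/(1−ρ) ≥ 3/13.
Equivalently ρ ≥ 3/(3+13) = 3/16.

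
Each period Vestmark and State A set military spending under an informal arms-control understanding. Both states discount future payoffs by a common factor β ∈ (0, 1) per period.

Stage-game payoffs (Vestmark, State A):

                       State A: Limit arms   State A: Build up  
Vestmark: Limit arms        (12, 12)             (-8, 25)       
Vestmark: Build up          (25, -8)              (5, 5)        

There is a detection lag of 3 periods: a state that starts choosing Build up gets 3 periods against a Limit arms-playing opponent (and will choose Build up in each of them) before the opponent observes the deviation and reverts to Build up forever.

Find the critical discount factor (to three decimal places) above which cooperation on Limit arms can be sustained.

The best deviation is to choose Build up for all 3 undetected periods, earning 25 each, then 5 forever once detected.
Deviation value: 25(1−β^3)/(1−β) + 5β^3/(1−β); cooperation value: 12/(1−β).
IC: 12 ≥ 25(1−β^3) + 5β^3 = 25 − 20β^3.
So β^3 ≥ 13/20, giving β ≥ (13/20)^(1/3) ≈ 0.866.

0.866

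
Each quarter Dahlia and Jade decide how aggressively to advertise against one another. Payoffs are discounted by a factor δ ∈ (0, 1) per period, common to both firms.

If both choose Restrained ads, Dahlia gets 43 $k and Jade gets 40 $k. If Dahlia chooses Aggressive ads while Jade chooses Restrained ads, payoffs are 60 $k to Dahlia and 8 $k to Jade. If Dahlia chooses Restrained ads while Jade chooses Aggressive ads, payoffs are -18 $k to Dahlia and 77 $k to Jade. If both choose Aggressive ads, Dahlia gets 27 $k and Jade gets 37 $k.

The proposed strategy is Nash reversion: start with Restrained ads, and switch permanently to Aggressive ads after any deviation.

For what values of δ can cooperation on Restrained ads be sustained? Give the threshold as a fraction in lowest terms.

37/40

Dahlia's threshold: (60−43)/(60−27) = 17/33.
Jade's threshold: (77−40)/(77−37) = 37/40.
17/33 < 37/40, so Jade binds and δ* = 37/40.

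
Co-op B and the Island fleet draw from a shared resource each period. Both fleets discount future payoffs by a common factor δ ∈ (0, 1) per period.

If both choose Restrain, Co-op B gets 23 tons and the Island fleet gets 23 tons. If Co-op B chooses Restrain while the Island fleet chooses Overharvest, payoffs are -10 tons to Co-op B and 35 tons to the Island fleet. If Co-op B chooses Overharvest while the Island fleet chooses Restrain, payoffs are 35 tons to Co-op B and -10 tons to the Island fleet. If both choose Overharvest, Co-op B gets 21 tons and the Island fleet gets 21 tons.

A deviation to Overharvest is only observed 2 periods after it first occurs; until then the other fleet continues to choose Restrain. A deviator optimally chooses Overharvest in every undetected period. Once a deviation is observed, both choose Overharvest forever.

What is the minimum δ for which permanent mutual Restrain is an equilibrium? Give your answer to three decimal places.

A deviator earns 35 for 2 periods, then 21 forever; cooperating earns 23 forever. Multiplying the IC by (1−δ):
23 ≥ 35(1−δ^2) + 21δ^2, so 14·δ^2 ≥ 12 and δ^2 ≥ 6/7.
δ ≥ (6/7)^(1/2) ≈ 0.926.

0.926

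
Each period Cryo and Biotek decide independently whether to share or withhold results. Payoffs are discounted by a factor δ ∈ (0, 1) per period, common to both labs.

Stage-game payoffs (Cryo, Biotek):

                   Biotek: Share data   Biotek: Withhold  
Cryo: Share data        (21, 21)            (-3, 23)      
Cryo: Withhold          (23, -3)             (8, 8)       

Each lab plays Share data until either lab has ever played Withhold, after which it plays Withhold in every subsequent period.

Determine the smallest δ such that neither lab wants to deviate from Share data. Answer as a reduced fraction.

Cooperation forever yields 21 each period: 21/(1−δ).
Deviating yields 23 once, then 8 forever: 23 + 8δ/(1−δ).
No profitable deviation requires 21/(1−δ) ≥ 23 + 8δ/(1−δ).
Multiplying by (1−δ): 21 ≥ 23(1−δ) + 8δ = 23 − 15δ.
So 15δ ≥ 2, i.e. δ ≥ 2/15.

2/15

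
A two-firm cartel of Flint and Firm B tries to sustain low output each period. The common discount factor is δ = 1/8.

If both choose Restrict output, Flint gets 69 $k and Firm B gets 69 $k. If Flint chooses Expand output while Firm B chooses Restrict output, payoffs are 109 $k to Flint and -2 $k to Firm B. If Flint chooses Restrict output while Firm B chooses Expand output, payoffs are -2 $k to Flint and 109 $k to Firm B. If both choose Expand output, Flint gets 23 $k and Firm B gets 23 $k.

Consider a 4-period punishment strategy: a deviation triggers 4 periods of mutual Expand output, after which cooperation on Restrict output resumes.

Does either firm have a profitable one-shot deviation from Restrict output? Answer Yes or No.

Yes

IC: δ+…+δ^4 ≥ (109−69)/(69−23) = 20/23.
At δ = 1/8: partial sum = 0.1428 < 0.8696. Cooperation not sustainable.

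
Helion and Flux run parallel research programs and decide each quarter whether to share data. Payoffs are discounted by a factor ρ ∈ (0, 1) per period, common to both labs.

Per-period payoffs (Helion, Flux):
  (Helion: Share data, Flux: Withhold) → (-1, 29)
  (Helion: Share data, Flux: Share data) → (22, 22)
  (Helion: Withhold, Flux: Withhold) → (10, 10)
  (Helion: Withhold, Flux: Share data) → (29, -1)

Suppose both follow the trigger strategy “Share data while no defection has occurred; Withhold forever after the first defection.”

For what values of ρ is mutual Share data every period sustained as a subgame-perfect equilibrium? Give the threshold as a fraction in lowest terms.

Under grim trigger the critical discount factor is (T−C)/(T−P) with T = 29, C = 22, P = 10.
ρ* = (29−22)/(29−10) = 7/19.

7/19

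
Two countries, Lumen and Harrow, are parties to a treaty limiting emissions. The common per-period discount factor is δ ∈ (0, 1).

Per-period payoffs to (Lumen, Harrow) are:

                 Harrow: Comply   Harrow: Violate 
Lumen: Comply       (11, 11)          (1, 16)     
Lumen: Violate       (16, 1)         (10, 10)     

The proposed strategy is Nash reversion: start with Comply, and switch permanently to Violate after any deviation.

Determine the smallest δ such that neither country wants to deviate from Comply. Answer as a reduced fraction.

Cooperation forever yields 11 each period: 11/(1−δ).
Deviating yields 16 once, then 10 forever: 16 + 10δ/(1−δ).
No profitable deviation requires 11/(1−δ) ≥ 16 + 10δ/(1−δ).
Multiplying by (1−δ): 11 ≥ 16(1−δ) + 10δ = 16 − 6δ.
So 6δ ≥ 5, i.e. δ ≥ 5/6.

5/6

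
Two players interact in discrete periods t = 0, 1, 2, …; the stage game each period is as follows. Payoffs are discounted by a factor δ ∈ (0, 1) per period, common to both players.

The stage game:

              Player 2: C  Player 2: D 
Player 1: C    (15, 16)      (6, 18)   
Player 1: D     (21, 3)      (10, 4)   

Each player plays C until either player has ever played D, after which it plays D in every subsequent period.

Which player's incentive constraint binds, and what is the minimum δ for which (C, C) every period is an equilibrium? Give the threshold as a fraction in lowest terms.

Player 1: cooperation gives 15 each period; deviation gives 21 once then 10 forever.
  15/(1−δ) ≥ 21 + 10δ/(1−δ) ⇒ δ ≥ 6/11.
Player 2: cooperation gives 16 each period; deviation gives 18 once then 4 forever.
  δ ≥ 2/14 = 1/7.
Both must hold, so the binding constraint is Player 1's: δ ≥ 6/11.

Player 1; δ ≥ 6/11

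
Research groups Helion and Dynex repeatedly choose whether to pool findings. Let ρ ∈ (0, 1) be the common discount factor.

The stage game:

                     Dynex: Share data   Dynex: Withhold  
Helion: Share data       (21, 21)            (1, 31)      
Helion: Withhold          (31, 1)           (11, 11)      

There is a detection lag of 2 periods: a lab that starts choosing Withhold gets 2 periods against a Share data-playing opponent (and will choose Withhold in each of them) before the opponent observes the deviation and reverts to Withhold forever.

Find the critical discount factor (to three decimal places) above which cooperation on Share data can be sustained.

The best deviation is to choose Withhold for all 2 undetected periods, earning 31 each, then 11 forever once detected.
Deviation value: 31(1−ρ^2)/(1−ρ) + 11ρ^2/(1−ρ); cooperation value: 21/(1−ρ).
IC: 21 ≥ 31(1−ρ^2) + 11ρ^2 = 31 − 20ρ^2.
So ρ^2 ≥ 10/20 = 1/2, giving ρ ≥ (1/2)^(1/2) ≈ 0.707.

0.707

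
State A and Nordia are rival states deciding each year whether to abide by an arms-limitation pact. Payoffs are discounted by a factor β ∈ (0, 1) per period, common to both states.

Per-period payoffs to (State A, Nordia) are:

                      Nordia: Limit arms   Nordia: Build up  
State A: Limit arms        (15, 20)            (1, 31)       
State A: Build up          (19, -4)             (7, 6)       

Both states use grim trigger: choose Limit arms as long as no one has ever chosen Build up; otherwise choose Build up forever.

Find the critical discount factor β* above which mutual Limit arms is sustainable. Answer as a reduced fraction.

11/25

State A: cooperation gives 15 each period; deviation gives 19 once then 7 forever.
  15/(1−β) ≥ 19 + 7β/(1−β) ⇒ β ≥ 4/12 = 1/3.
Nordia: cooperation gives 20 each period; deviation gives 31 once then 6 forever.
  β ≥ 11/25.
Both must hold, so the binding constraint is Nordia's: β ≥ 11/25.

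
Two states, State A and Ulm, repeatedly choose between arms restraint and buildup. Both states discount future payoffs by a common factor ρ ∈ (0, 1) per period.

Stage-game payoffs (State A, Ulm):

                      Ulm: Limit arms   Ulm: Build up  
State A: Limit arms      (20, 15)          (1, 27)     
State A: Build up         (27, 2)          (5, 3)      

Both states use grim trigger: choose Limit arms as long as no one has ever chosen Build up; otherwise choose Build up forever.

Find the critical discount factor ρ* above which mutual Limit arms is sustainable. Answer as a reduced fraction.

State A: cooperation gives 20 each period; deviation gives 27 once then 5 forever.
  20/(1−ρ) ≥ 27 + 5ρ/(1−ρ) ⇒ ρ ≥ 7/22.
Ulm: cooperation gives 15 each period; deviation gives 27 once then 3 forever.
  ρ ≥ 12/24 = 1/2.
Both must hold, so the binding constraint is Ulm's: ρ ≥ 1/2.

1/2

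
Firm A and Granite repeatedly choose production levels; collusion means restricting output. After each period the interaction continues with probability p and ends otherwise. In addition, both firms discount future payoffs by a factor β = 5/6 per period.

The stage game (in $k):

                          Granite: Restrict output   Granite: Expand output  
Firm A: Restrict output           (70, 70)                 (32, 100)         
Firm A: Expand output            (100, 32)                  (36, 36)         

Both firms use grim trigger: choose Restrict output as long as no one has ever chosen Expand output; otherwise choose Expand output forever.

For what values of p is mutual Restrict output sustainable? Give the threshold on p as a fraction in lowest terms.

With continuation probability p and discount β, the effective per-period discount factor is βp.
Grim-trigger IC: βp ≥ (100−70)/(100−36) = 15/32.
So p ≥ (15/32)/(5/6) = 9/16.

9/16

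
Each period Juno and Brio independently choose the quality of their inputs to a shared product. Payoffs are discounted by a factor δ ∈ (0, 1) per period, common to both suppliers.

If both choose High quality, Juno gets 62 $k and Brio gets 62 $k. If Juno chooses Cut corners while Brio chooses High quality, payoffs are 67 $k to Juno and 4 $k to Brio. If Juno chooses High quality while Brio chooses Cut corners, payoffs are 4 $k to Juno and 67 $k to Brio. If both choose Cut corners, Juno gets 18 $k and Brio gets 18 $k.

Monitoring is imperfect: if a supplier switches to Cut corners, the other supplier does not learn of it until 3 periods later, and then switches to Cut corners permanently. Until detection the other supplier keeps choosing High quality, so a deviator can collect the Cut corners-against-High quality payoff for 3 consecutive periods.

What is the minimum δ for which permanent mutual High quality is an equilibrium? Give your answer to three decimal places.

0.467

Deviating for the 3 undetected periods gains 67−62 = 5 per period over cooperation, then loses 62−18 = 44 per period forever once punishment starts.
Gain: 5(1 + δ + … + δ^2); loss: 44·δ^3/(1−δ).
No profitable deviation ⇔ 5(1−δ^3) ≤ 44·δ^3, i.e. δ^3 ≥ 5/(5+44) = 5/49.
Hence δ ≥ (5/49)^(1/3) ≈ 0.467.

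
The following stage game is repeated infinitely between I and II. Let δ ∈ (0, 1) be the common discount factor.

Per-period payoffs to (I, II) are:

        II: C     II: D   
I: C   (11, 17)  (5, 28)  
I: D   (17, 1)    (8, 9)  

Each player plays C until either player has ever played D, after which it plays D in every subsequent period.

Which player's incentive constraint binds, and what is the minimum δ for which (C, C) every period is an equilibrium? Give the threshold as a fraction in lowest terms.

I; δ ≥ 2/3

I's threshold: (17−11)/(17−8) = 2/3.
II's threshold: (28−17)/(28−9) = 11/19.
2/3 > 11/19, so I binds and δ* = 2/3.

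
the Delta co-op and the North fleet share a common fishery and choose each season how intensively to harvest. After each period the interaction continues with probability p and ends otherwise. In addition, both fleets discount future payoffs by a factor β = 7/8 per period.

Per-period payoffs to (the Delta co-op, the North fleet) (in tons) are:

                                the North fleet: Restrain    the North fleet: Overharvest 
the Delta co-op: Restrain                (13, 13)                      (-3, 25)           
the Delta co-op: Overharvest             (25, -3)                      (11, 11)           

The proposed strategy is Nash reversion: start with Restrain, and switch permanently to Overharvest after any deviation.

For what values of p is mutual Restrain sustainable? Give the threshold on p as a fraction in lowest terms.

Expected continuation weight on next period's payoff is β·p = 7/8·p, which plays the role of the discount factor.
Cooperation requires 7/8·p ≥ (25−13)/(25−11) = 6/7, hence p ≥ 48/49.

48/49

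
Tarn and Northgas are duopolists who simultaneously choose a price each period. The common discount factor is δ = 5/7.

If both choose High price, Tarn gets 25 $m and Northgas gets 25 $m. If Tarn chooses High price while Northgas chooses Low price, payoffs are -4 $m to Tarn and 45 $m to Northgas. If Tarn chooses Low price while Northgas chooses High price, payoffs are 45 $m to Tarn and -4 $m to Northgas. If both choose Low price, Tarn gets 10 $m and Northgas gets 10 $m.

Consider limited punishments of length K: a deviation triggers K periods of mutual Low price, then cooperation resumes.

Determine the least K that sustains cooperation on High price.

IC: δ(1−δ^K)/(1−δ) ≥ (45−25)/(25−10) = 4/3.
With δ = 5/7: need 1 − δ^K ≥ 4/3·(1−5/7)/(5/7), i.e. δ^K ≤ 0.4667.
Since (5/7)^2 = 0.5102 and (5/7)^3 = 0.3644, the smallest such K is 3.

3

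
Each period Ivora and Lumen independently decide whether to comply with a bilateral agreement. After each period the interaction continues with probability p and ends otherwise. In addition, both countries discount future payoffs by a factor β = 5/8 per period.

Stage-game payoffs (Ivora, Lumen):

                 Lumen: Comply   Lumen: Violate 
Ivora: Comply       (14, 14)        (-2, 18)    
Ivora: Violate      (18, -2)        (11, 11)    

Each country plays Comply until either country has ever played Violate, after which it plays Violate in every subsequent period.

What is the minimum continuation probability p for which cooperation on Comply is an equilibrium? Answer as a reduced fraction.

32/35

With continuation probability p and discount β, the effective per-period discount factor is βp.
Grim-trigger IC: βp ≥ (18−14)/(18−11) = 4/7.
So p ≥ (4/7)/(5/8) = 32/35.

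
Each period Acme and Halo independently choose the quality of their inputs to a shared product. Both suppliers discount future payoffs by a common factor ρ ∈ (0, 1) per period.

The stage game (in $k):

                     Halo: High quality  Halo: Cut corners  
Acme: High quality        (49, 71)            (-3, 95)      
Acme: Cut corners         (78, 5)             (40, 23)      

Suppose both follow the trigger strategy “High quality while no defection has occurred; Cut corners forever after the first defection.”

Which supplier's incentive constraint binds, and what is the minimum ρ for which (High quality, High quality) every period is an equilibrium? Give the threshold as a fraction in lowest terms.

For Acme: deviation gain 78−49 = 29, per-period punishment loss 49−40 = 9. IC gives ρ ≥ 29/38.
For Halo: gain 24, loss 48 per period, so ρ ≥ 24/72 = 1/3.
The tighter constraint is Acme's, so cooperation needs ρ ≥ 29/38.

Acme; ρ ≥ 29/38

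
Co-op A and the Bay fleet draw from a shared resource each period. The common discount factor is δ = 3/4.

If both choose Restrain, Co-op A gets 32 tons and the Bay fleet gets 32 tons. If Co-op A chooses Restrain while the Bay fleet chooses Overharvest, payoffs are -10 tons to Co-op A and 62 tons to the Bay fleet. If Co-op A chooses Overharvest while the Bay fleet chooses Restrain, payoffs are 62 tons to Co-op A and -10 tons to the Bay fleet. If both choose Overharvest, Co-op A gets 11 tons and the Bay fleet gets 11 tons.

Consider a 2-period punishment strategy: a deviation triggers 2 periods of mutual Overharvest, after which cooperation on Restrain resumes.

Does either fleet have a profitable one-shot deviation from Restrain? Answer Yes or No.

Yes

Comparing payoff streams over the 3 periods until play realigns: cooperate → 32(1+δ+…+δ^2); deviate → 62 + 11(δ+…+δ^2).
Cooperation is sustained iff (32−11)(δ+…+δ^2) ≥ 62−32.
δ+…+δ^2 = 3/4·(1−(3/4)^2)/(1−3/4) = 1.3125, and (62−32)/(32−11) = 1.4286.
1.3125 < 1.4286, so cooperation is not sustainable.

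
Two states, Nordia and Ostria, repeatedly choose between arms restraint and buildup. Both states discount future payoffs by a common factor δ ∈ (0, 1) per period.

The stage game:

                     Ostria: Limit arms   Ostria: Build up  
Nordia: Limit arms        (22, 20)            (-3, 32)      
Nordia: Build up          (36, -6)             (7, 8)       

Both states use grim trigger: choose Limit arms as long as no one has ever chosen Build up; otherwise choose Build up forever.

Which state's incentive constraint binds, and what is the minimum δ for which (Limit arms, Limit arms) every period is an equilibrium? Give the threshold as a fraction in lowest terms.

Ostria; δ ≥ 1/2

For Nordia: deviation gain 36−22 = 14, per-period punishment loss 22−7 = 15. IC gives δ ≥ 14/29.
For Ostria: gain 12, loss 12 per period, so δ ≥ 12/24 = 1/2.
The tighter constraint is Ostria's, so cooperation needs δ ≥ 1/2.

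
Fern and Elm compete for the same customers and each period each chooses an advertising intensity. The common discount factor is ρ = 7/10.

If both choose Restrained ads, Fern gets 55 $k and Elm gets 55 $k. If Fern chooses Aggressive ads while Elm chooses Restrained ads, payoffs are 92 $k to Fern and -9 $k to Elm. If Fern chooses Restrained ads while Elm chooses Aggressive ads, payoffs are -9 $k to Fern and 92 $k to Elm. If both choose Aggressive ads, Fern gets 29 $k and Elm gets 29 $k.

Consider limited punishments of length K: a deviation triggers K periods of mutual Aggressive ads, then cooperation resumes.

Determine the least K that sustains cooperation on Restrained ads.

3

No profitable deviation requires (55−29)(ρ+…+ρ^K) ≥ 92−55, i.e. ρ+…+ρ^K ≥ 37/26 ≈ 1.4231.
With ρ = 7/10, the partial sums are K=1: 0.7000, K=2: 1.1900, K=3: 1.5330.
K = 3 is the first length at which the sum reaches 1.4231.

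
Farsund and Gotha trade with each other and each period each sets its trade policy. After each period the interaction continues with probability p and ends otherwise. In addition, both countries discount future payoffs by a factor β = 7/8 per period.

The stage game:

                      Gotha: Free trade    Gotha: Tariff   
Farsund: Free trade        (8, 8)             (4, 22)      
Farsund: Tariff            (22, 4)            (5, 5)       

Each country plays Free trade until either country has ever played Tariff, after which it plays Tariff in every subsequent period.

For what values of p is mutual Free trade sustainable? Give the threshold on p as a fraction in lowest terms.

Expected continuation weight on next period's payoff is β·p = 7/8·p, which plays the role of the discount factor.
Cooperation requires 7/8·p ≥ (22−8)/(22−5) = 14/17, hence p ≥ 16/17.

16/17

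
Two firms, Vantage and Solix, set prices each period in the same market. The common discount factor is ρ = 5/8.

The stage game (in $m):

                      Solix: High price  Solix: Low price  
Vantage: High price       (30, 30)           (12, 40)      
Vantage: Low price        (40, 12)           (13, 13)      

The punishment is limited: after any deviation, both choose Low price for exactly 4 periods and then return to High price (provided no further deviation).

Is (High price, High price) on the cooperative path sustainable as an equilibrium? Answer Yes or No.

A one-shot deviation gives 40 now, then 13 for 4 periods, then back to 30.
Gain from deviating: (40−30) today; loss: (30−13) in each of the next 4 periods.
No-deviation condition: (30−13)(ρ+…+ρ^4) ≥ 40−30, i.e. ρ+…+ρ^4 ≥ 10/17.
At ρ = 5/8: ρ+…+ρ^4 = 1.4124 ≥ 0.5882.
So cooperation is sustainable.

Yes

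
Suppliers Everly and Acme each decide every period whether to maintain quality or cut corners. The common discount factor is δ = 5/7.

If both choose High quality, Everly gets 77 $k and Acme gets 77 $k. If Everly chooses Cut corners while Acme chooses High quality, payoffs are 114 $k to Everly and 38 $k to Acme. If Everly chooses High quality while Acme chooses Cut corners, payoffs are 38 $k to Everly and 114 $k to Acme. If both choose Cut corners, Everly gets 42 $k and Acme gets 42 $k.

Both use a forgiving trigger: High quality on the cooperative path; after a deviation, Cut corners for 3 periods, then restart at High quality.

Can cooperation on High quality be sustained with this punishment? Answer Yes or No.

Comparing payoff streams over the 4 periods until play realigns: cooperate → 77(1+δ+…+δ^3); deviate → 114 + 42(δ+…+δ^3).
Cooperation is sustained iff (77−42)(δ+…+δ^3) ≥ 114−77.
δ+…+δ^3 = 5/7·(1−(5/7)^3)/(1−5/7) = 1.5889, and (114−77)/(77−42) = 1.0571.
1.5889 ≥ 1.0571, so cooperation is sustainable.

Yes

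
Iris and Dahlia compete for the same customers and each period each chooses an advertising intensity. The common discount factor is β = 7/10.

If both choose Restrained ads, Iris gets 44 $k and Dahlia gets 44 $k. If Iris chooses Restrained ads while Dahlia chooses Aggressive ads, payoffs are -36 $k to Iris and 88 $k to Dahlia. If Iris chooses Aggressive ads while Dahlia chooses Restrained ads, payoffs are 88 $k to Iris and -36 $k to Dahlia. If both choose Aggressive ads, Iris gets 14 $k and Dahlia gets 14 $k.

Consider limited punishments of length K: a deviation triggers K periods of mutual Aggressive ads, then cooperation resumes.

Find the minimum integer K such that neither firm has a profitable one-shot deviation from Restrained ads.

No profitable deviation requires (44−14)(β+…+β^K) ≥ 88−44, i.e. β+…+β^K ≥ 22/15 ≈ 1.4667.
With β = 7/10, the partial sums are K=1: 0.7000, K=2: 1.1900, K=3: 1.5330.
K = 3 is the first length at which the sum reaches 1.4667.

3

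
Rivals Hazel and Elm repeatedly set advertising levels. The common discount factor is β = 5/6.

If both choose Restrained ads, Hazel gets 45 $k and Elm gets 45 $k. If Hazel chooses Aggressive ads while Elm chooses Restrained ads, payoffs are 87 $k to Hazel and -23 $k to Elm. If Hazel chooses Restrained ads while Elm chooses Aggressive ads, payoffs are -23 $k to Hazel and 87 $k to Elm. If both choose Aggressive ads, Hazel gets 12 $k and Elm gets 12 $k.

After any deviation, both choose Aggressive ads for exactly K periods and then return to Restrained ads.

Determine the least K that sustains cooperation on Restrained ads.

2

IC: β(1−β^K)/(1−β) ≥ (87−45)/(45−12) = 14/11.
With β = 5/6: need 1 − β^K ≥ 14/11·(1−5/6)/(5/6), i.e. β^K ≤ 0.7455.
Since (5/6)^1 = 0.8333 and (5/6)^2 = 0.6944, the smallest such K is 2.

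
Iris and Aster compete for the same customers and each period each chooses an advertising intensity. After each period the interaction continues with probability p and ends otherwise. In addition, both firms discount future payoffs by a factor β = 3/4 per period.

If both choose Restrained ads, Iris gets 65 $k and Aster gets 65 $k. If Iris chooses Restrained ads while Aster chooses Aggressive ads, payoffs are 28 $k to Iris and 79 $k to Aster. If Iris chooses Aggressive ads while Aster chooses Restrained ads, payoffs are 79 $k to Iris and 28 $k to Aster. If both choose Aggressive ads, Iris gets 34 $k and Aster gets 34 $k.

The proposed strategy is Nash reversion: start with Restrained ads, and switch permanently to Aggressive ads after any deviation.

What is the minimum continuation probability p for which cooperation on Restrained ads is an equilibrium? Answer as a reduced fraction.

56/135

Expected continuation weight on next period's payoff is β·p = 3/4·p, which plays the role of the discount factor.
Cooperation requires 3/4·p ≥ (79−65)/(79−34) = 14/45, hence p ≥ 56/135.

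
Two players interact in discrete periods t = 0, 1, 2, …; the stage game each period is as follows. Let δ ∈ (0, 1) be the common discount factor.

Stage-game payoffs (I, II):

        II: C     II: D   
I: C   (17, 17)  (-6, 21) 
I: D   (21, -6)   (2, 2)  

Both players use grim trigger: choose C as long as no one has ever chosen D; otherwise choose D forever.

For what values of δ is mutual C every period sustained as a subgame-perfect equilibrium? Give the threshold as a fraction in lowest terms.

One-period gain from deviating is 21 − 17 = 4. The loss is 17 − 2 = 15 in every subsequent period, with present value 15·δ/(1−δ).
Deviation is unprofitable when 15·δ/(1−δ) ≥ 4, i.e. δ/(1−δ) ≥ 4/15.
Equivalently δ ≥ 4/(4+15) = 4/19.

4/19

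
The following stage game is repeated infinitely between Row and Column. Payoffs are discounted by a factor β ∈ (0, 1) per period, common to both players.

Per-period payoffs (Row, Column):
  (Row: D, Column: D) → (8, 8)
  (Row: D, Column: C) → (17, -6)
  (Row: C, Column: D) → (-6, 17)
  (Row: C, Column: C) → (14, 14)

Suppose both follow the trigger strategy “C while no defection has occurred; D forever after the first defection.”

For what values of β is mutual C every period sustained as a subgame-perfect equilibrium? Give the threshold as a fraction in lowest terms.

Cooperation forever yields 14 each period: 14/(1−β).
Deviating yields 17 once, then 8 forever: 17 + 8β/(1−β).
No profitable deviation requires 14/(1−β) ≥ 17 + 8β/(1−β).
Multiplying by (1−β): 14 ≥ 17(1−β) + 8β = 17 − 9β.
So 9β ≥ 3, i.e. β ≥ 3/9 = 1/3.

1/3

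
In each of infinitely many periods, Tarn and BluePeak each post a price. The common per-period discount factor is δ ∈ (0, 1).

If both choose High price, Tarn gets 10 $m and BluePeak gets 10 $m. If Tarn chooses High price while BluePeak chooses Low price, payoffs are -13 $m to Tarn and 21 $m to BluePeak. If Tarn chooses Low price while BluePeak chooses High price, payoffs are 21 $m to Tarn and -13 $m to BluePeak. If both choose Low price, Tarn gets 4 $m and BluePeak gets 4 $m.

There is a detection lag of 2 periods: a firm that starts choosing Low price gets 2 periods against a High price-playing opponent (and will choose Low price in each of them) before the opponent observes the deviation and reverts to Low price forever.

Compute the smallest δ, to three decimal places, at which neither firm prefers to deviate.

0.804

Deviating for the 2 undetected periods gains 21−10 = 11 per period over cooperation, then loses 10−4 = 6 per period forever once punishment starts.
Gain: 11(1 + δ + … + δ^1); loss: 6·δ^2/(1−δ).
No profitable deviation ⇔ 11(1−δ^2) ≤ 6·δ^2, i.e. δ^2 ≥ 11/(11+6) = 11/17.
Hence δ ≥ (11/17)^(1/2) ≈ 0.804.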